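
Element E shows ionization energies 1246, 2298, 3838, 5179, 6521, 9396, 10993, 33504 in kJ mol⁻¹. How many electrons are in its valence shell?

7

Look for the largest jump between consecutive ionization energies: IE8/IE7 ≈ 3.0, far larger than any earlier ratio.
That jump marks the point where a core electron is being removed. So the atom has 7 valence electrons.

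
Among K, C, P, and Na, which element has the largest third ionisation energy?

Na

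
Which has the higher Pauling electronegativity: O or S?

O

EN rises left→right (higher Z_eff, smaller atoms) and falls top→bottom (larger, more shielded atoms).
All are in group 16, so electronegativity increases up the group.
So O has the higher Pauling electronegativity (O > S).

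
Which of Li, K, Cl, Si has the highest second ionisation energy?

IE_2 is the cost of taking one more electron from the +1 cation: Li⁺ is the bare [He] core; K⁺ is the bare [Ar] core; Cl⁺ still has 6 valence electrons; Si⁺ still has 3 valence electrons.
Pulling an electron out of a noble-gas core costs far more than removing a remaining valence electron, so K and Li sit at the high end of IE_2.
Valence configurations: Cl⁺ [Ne]3s²3p⁴, Si⁺ [Ne]3s²3p¹.
Tabulated IE_2 (kJ/mol): Li 7298, K 3052, Cl 2298, Si 1577.
Putting it together, IE_2: Si < Cl < K < Li.

Li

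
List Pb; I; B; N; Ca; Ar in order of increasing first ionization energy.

Ca < Pb < B < I < N < Ar

B is in period 2, group 13; N is in period 2, group 15; Ar is in period 3, group 18; Ca is in period 4, group 2; I is in period 5, group 17; Pb is in period 6, group 14.
Across a period the outer electron is held more tightly (higher IE₁); down a group it sits in a higher shell, more shielded, and comes off more easily.
These span different periods and groups, so the two trends combine.
Pb > Ca: period and group pull opposite ways; the across-period shift dominates (716 vs 590 kJ/mol).
B > Pb: the two effects oppose for this pair; the down-group effect wins (801 vs 716 kJ/mol).
I > B: the two effects oppose for this pair; the across-period effect wins (1008 vs 801 kJ/mol).
N > I: period and group pull opposite ways; the down-group shift dominates (1402 vs 1008 kJ/mol).
Ar > N: period and group pull opposite ways; the across-period shift dominates (1521 vs 1402 kJ/mol).
For reference (kJ/mol): B 801, N 1402, Ar 1521, Ca 590, I 1008, Pb 716.
So from lowest to highest: Ca < Pb < B < I < N < Ar.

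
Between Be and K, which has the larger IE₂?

K

IE_2 is the cost of taking one more electron from the +1 cation: Be⁺ still has 1 valence electron; K⁺ is the bare [Ar] core.
Pulling an electron out of a noble-gas core costs far more than removing a remaining valence electron, so K sits at the high end of IE_2.
The numbers (kJ/mol): Be 1757, K 3052.
Overall IE_2 order: Be < K.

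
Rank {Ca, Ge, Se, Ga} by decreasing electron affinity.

Se > Ge > Ga > Ca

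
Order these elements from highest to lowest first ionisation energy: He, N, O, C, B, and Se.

He > N > O > C > Se > B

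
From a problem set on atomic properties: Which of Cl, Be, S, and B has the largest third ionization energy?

IE_3 is the cost of taking one more electron from the +2 cation: Cl²⁺ still has 5 valence electrons; Be²⁺ is the bare [He] core; S²⁺ still has 4 valence electrons; B²⁺ still has 1 valence electron.
Pulling an electron out of a noble-gas core costs far more than removing a remaining valence electron, so Be sits at the high end of IE_3.
Valence configurations: Cl²⁺ [Ne]3s²3p³, S²⁺ [Ne]3s²3p², B²⁺ [He]2s¹.
Approximate IE_3 values (kJ/mol): Cl 3822, Be 14849, S 3357, B 3660.
So the third ionization energies run S < B < Cl < Be.

Be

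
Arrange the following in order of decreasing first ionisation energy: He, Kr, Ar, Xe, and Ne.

He is in period 1, group 18; Ne is in period 2, group 18; Ar is in period 3, group 18; Kr is in period 4, group 18; Xe is in period 5, group 18.
Removing the outermost electron gets harder across a period and easier down a group.
All are in group 18, so first ionization energy increases up the group.
So from highest to lowest: He > Ne > Ar > Kr > Xe.

He, Ne, Ar, Kr, Xe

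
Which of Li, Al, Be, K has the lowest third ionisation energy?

Al

After 2 electrons have been removed, what remains? Li²⁺ is already 1 electron into the core; Al²⁺ still has 1 valence electron; Be²⁺ is the bare [He] core; K²⁺ is already 1 electron into the core.
Core electrons are held far more tightly than valence electrons, so K, Li and Be top the IE_3 order.
The numbers (kJ/mol): Li 11815, Al 2745, Be 14849, K 4420.
Putting it together, IE_3: Al < K < Li < Be.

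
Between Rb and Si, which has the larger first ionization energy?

First ionization energy rises across a period (greater Z_eff holds electrons more tightly) and falls down a group (valence electrons are farther from the nucleus).
Neither a single period nor a single group — weigh both effects.
Si > Rb: relative to Rb, both the across-period and down-group shifts push Si's first ionization energy up.
Tabulated first ionization energy (kJ/mol): Si 786, Rb 403.
So Si has the larger first ionization energy (Si > Rb).

Si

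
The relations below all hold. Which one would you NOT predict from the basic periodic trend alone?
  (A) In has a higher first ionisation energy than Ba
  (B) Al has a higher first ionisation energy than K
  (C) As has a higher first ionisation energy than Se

The general trend: first ionisation energy increases across a period and decreases down a group.
(A) In (period 5, group 13) vs Ba (period 6, group 2): the stated order agrees with the simple trend.
(B) Al (period 3, group 13) vs K (period 4, group 1): the stated order agrees with the simple trend.
(C) As (period 4, group 15) vs Se (period 4, group 16): the stated order contradicts the simple trend.
The exception is (C): Se (4p⁴) ionizes more easily than half-filled As (4p³).

(C)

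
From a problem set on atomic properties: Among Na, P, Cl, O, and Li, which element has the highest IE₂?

Consider each +1 ion: Na⁺ is the bare [Ne] core; P⁺ still has 4 valence electrons; Cl⁺ still has 6 valence electrons; O⁺ still has 5 valence electrons; Li⁺ is the bare [He] core.
Breaking into a closed-shell core is much more expensive than removing a leftover valence electron — Na and Li have the largest IE_2 here.
Valence configurations: P⁺ [Ne]3s²3p², Cl⁺ [Ne]3s²3p⁴, O⁺ [He]2s²2p³.
Approximate IE_2 values (kJ/mol): Na 4562, P 1907, Cl 2298, O 3388, Li 7298.
Overall IE_2 order: P < Cl < O < Na < Li.

Li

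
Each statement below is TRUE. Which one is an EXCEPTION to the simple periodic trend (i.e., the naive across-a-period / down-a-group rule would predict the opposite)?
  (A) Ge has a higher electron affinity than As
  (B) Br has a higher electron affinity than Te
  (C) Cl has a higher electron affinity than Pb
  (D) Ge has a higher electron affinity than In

(A)

The general trend: electron affinity increases across a period and decreases down a group.
(A) Ge (period 4, group 14) vs As (period 4, group 15): the stated order contradicts the simple trend.
(B) Br (period 4, group 17) vs Te (period 5, group 16): the stated order agrees with the simple trend.
(C) Cl (period 3, group 17) vs Pb (period 6, group 14): the stated order agrees with the simple trend.
(D) Ge (period 4, group 14) vs In (period 5, group 13): the stated order agrees with the simple trend.
The exception is (A): adding an electron to As's half-filled 4p³ is unfavourable, so Ge (4p²) has the more exothermic EA.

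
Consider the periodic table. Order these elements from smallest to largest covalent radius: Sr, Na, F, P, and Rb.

F < P < Na < Sr < Rb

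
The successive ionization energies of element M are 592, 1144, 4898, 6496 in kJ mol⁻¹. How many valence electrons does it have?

Look for the largest jump between consecutive ionization energies: IE3/IE2 ≈ 4.3, far larger than any earlier ratio.
That jump marks the point where a core electron is being removed. So the atom has 2 valence electrons.

2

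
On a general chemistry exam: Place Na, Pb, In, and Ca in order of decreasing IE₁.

Pb, Ca, In, Na

Across a period the outer electron is held more tightly (higher IE₁); down a group it sits in a higher shell, more shielded, and comes off more easily.
These sit on a diagonal, where the across-period and down-group effects partly cancel.
In > Na: period and group pull opposite ways; the across-period shift dominates (558 vs 496 kJ/mol).
Ca > In: period and group pull opposite ways; the down-group shift dominates (590 vs 558 kJ/mol).
Pb > Ca: the two effects oppose for this pair; the across-period effect wins (716 vs 590 kJ/mol).
Approximate values (kJ/mol): Na 496, Ca 590, In 558, Pb 716.
So from highest to lowest: Pb > Ca > In > Na.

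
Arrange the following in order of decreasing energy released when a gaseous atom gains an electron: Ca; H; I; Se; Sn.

H is in period 1, group 1; Ca is in period 4, group 2; Se is in period 4, group 16; Sn is in period 5, group 14; I is in period 5, group 17.
Adding an electron releases more energy for atoms nearer the top right (short of the noble gases).
These span different periods and groups, so the two trends combine.
H > Ca: the two effects oppose for this pair; the down-group effect wins (73 vs 2 kJ/mol).
Sn > H: period and group pull opposite ways; the across-period shift dominates (107 vs 73 kJ/mol).
Se > Sn: relative to Sn, both the across-period and down-group shifts push Se's electron affinity up.
I > Se: period and group pull opposite ways; the across-period shift dominates (295 vs 195 kJ/mol).
Tabulated electron affinity (kJ/mol): H 73, Ca 2, Se 195, Sn 107, I 295.
So from highest to lowest: I > Se > Sn > H > Ca.

I, Se, Sn, H, Ca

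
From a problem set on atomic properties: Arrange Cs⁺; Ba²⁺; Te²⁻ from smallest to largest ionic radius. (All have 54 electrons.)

Ba²⁺, Cs⁺, Te²⁻

All of these have 54 electrons, so size is governed by nuclear charge alone: the more protons, the stronger the pull on the same electron cloud, and the smaller the ion.
Nuclear charges: Ba²⁺ (Z=56), Cs⁺ (Z=55), Te²⁻ (Z=52).
Smallest to largest: Ba²⁺ < Cs⁺ < Te²⁻.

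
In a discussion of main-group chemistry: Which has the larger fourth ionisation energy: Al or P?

Al

The fourth ionization energy removes an electron from the +3 ion. For each element: Al³⁺ is the bare [Ne] core; P³⁺ still has 2 valence electrons.
Pulling an electron out of a noble-gas core costs far more than removing a remaining valence electron, so Al sits at the high end of IE_4.
The numbers (kJ/mol): Al 11577, P 4964.
Overall IE_4 order: P < Al.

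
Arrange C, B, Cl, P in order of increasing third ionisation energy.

P < B < Cl < C

IE_3 is the cost of taking one more electron from the +2 cation: C²⁺ still has 2 valence electrons; B²⁺ still has 1 valence electron; Cl²⁺ still has 5 valence electrons; P²⁺ still has 3 valence electrons.
All are still removing valence electrons, so compare the +2 ions as you would atoms: IE_3 generally rises across a period (higher Z_eff) and falls down a group (larger shell), subject to the usual subshell exceptions.
Valence configurations: C²⁺ [He]2s², B²⁺ [He]2s¹, Cl²⁺ [Ne]3s²3p³, P²⁺ [Ne]3s²3p¹.
Tabulated IE_3 (kJ/mol): C 4620, B 3660, Cl 3822, P 2914.
Putting it together, IE_3: P < B < Cl < C.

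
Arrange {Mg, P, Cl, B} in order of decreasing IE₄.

B, Mg, Cl, P

After 3 electrons have been removed, what remains? Mg³⁺ is already 1 electron into the core; P³⁺ still has 2 valence electrons; Cl³⁺ still has 4 valence electrons; B³⁺ is the bare [He] core.
Core electrons are held far more tightly than valence electrons, so Mg and B top the IE_4 order.
Valence configurations: P³⁺ [Ne]3s², Cl³⁺ [Ne]3s²3p².
Approximate IE_4 values (kJ/mol): Mg 10543, P 4964, Cl 5159, B 25026.
Overall IE_4 order: P < Cl < Mg < B.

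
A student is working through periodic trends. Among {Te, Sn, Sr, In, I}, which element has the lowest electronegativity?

Sr

Sr is in period 5, group 2; In is in period 5, group 13; Sn is in period 5, group 14; Te is in period 5, group 16; I is in period 5, group 17.
Electronegativity increases across a period and decreases down a group, tracking effective nuclear charge and atomic size.
All lie in period 5, so electronegativity increases left to right.
The lowest electronegativity among these belongs to Sr.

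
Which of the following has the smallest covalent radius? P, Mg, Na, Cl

Na is in period 3, group 1; Mg is in period 3, group 2; P is in period 3, group 15; Cl is in period 3, group 17.
Atomic radius shrinks across a period as nuclear charge pulls the same shell inward, and grows down a group as new shells are added.
All lie in period 3, so atomic radius increases right to left.
The smallest covalent radius among these belongs to Cl.

Cl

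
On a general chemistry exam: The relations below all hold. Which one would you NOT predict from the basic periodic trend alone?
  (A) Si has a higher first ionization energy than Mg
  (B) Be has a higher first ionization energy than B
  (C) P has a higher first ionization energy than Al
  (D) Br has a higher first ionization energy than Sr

The general trend: first ionization energy increases across a period and decreases down a group.
(A) Si (period 3, group 14) vs Mg (period 3, group 2): the stated order agrees with the simple trend.
(B) Be (period 2, group 2) vs B (period 2, group 13): the stated order contradicts the simple trend.
(C) P (period 3, group 15) vs Al (period 3, group 13): the stated order agrees with the simple trend.
(D) Br (period 4, group 17) vs Sr (period 5, group 2): the stated order agrees with the simple trend.
The exception is (B): removing B's lone 2p electron is easier than breaking Be's filled 2s².

(B)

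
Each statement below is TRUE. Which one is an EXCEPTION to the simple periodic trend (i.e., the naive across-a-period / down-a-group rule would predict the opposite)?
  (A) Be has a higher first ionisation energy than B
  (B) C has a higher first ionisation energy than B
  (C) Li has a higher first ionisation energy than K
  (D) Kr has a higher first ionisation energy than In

The general trend: first ionisation energy increases across a period and decreases down a group.
(A) Be (period 2, group 2) vs B (period 2, group 13): the stated order contradicts the simple trend.
(B) C (period 2, group 14) vs B (period 2, group 13): the stated order agrees with the simple trend.
(C) Li (period 2, group 1) vs K (period 4, group 1): the stated order agrees with the simple trend.
(D) Kr (period 4, group 18) vs In (period 5, group 13): the stated order agrees with the simple trend.
The exception is (A): removing B's lone 2p electron is easier than breaking Be's filled 2s².

(A)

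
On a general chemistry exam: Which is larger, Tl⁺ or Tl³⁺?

Both ions have Z = 81 protons, but Tl³⁺ has lost more electrons, so its remaining electrons feel a larger effective nuclear charge per electron and are pulled in more tightly.
Higher positive charge → smaller ion, so Tl⁺ > Tl³⁺.

Tl⁺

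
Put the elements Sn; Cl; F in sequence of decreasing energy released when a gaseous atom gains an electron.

Cl > F > Sn

F is in period 2, group 17; Cl is in period 3, group 17; Sn is in period 5, group 14.
EA tends to increase across a period and decrease down a group, though the pattern is less regular than for IE or radius.
Neither a single period nor a single group — weigh both effects.
F > Sn: both effects reinforce here, so F is clearly the higher of the two.
Cl > F: this pair runs against the simple trend — see the exception note.
Note the exception: Cl has a higher electron affinity than F, contrary to the simple trend — F's small 2p subshell makes the incoming electron feel strong e⁻–e⁻ repulsion, so Cl actually releases more energy on gaining an electron.
Approximate values (kJ/mol): F 328, Cl 349, Sn 107.
So from highest to lowest: Cl > F > Sn.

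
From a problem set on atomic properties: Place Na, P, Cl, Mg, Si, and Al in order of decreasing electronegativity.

Na is in period 3, group 1; Mg is in period 3, group 2; Al is in period 3, group 13; Si is in period 3, group 14; P is in period 3, group 15; Cl is in period 3, group 17.
Atoms toward the upper right of the periodic table pull bonding electrons most strongly.
All lie in period 3, so electronegativity increases left to right.
So from highest to lowest: Cl > P > Si > Al > Mg > Na.

Cl > P > Si > Al > Mg > Na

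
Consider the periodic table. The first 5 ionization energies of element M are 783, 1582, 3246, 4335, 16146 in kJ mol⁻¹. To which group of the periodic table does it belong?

Look for the largest jump between consecutive ionization energies: IE5/IE4 ≈ 3.7, far larger than any earlier ratio.
That jump marks the point where a core electron is being removed. So the atom has 4 valence electrons.
A main-group element with 4 valence electrons is in group 14.

Group 14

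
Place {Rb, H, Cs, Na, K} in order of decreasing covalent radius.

Cs > Rb > K > Na > H

H is in period 1, group 1; Na is in period 3, group 1; K is in period 4, group 1; Rb is in period 5, group 1; Cs is in period 6, group 1.
Across a period the added protons contract the valence shell; down a group each new principal shell makes the atom larger.
All are in group 1, so atomic radius increases down the group.
So from largest to smallest: Cs > Rb > K > Na > H.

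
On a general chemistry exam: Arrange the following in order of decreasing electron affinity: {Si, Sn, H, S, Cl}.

Cl > S > Si > Sn > H

H is in period 1, group 1; Si is in period 3, group 14; S is in period 3, group 16; Cl is in period 3, group 17; Sn is in period 5, group 14.
Atoms with high Z_eff and room in the valence shell (especially the halogens) have the most exothermic electron affinities.
Here both period and group differ, so the two effects have to be weighed against each other.
Sn > H: period and group pull opposite ways; the across-period shift dominates (107 vs 73 kJ/mol).
Si > Sn: they share group 14; the group trend gives Si the larger value.
S > Si: S lies to the right of Si in period 3, so the across-period effect alone puts S higher.
Cl > S: Cl lies to the right of S in period 3, so the across-period effect alone puts Cl higher.
Tabulated electron affinity (kJ/mol): H 73, Si 134, S 200, Cl 349, Sn 107.
So from highest to lowest: Cl > S > Si > Sn > H.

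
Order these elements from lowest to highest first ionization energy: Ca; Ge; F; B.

Ca < Ge < B < F

Removing the outermost electron gets harder across a period and easier down a group.
These span different periods and groups, so the two trends combine.
Ge > Ca: both are in period 4; the period trend gives Ge the larger value.
B > Ge: the two effects oppose for this pair; the down-group effect wins (801 vs 762 kJ/mol).
F > B: both are in period 2; the period trend gives F the larger value.
Approximate values (kJ/mol): B 801, F 1681, Ca 590, Ge 762.
So from lowest to highest: Ca < Ge < B < F.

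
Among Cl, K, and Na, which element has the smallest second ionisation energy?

The second ionization energy removes an electron from the +1 ion. For each element: Cl⁺ still has 6 valence electrons; K⁺ is the bare [Ar] core; Na⁺ is the bare [Ne] core.
Core electrons are held far more tightly than valence electrons, so K and Na top the IE_2 order.
The numbers (kJ/mol): Cl 2298, K 3052, Na 4562.
Overall IE_2 order: Cl < K < Na.

Cl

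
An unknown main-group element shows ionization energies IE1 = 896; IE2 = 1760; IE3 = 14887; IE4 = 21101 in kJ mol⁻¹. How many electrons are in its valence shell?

2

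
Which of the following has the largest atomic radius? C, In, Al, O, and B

B is in period 2, group 13; C is in period 2, group 14; O is in period 2, group 16; Al is in period 3, group 13; In is in period 5, group 13.
Moving right in a period, electrons are added to the same shell under a stronger nuclear pull, so atoms get smaller; moving down, a new shell is opened and atoms get larger.
Here both period and group differ, so the two effects have to be weighed against each other.
C > O: both are in period 2; the period trend gives C the larger value.
B > C: both are in period 2; the period trend gives B the larger value.
Al > B: they share group 13; the group trend gives Al the larger value.
In > Al: they share group 13; the group trend gives In the larger value.
Tabulated atomic radius (pm): B 85, C 75, O 63, Al 126, In 142.
The largest atomic radius among these belongs to In.

In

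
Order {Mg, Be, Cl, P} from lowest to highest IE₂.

Consider each +1 ion: Mg⁺ still has 1 valence electron; Be⁺ still has 1 valence electron; Cl⁺ still has 6 valence electrons; P⁺ still has 4 valence electrons.
All are still removing valence electrons, so compare the +1 ions as you would atoms: IE_2 generally rises across a period (higher Z_eff) and falls down a group (larger shell), subject to the usual subshell exceptions.
Valence configurations: Mg⁺ [Ne]3s¹, Be⁺ [He]2s¹, Cl⁺ [Ne]3s²3p⁴, P⁺ [Ne]3s²3p².
Approximate IE_2 values (kJ/mol): Mg 1451, Be 1757, Cl 2298, P 1907.
Overall IE_2 order: Mg < Be < P < Cl.

Mg < Be < P < Cl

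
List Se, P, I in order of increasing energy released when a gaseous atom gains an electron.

P < Se < I

Electron affinity generally becomes more exothermic across a period toward the halogens and less exothermic down a group.
A diagonal step moves right (one effect) and down (the opposite effect) at once.
Se > P: period and group pull opposite ways; the across-period shift dominates (195 vs 72 kJ/mol).
I > Se: the two effects oppose for this pair; the across-period effect wins (295 vs 195 kJ/mol).
Approximate values (kJ/mol): P 72, Se 195, I 295.
So from lowest to highest: P < Se < I.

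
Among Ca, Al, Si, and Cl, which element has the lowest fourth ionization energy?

After 3 electrons have been removed, what remains? Ca³⁺ is already 1 electron into the core; Al³⁺ is the bare [Ne] core; Si³⁺ still has 1 valence electron; Cl³⁺ still has 4 valence electrons.
Breaking into a closed-shell core is much more expensive than removing a leftover valence electron — Ca and Al have the largest IE_4 here.
Valence configurations: Si³⁺ [Ne]3s¹, Cl³⁺ [Ne]3s²3p².
The numbers (kJ/mol): Ca 6491, Al 11577, Si 4356, Cl 5159.
So the fourth ionization energies run Si < Cl < Ca < Al.

Si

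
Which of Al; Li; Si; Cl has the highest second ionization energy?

Li

The second ionization energy removes an electron from the +1 ion. For each element: Al⁺ still has 2 valence electrons; Li⁺ is the bare [He] core; Si⁺ still has 3 valence electrons; Cl⁺ still has 6 valence electrons.
Pulling an electron out of a noble-gas core costs far more than removing a remaining valence electron, so Li sits at the high end of IE_2.
Valence configurations: Al⁺ [Ne]3s², Si⁺ [Ne]3s²3p¹, Cl⁺ [Ne]3s²3p⁴.
Si⁺ loses a lone 3p electron whereas Al⁺ must break into a filled 3s² pair, so IE_2(Al) > IE_2(Si) even though Si has the higher nuclear charge.
Tabulated IE_2 (kJ/mol): Al 1817, Li 7298, Si 1577, Cl 2298.
So the second ionization energies run Si < Al < Cl < Li.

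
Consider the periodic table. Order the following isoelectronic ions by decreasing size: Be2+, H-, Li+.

H-, Li+, Be2+

All of these have 2 electrons, so size is governed by nuclear charge alone: the more protons, the stronger the pull on the same electron cloud, and the smaller the ion.
Nuclear charges: Be2+ (Z=4), Li+ (Z=3), H- (Z=1).
Largest to smallest: H- > Li+ > Be2+.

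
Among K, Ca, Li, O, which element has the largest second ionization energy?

Li

IE_2 is the cost of taking one more electron from the +1 cation: K⁺ is the bare [Ar] core; Ca⁺ still has 1 valence electron; Li⁺ is the bare [He] core; O⁺ still has 5 valence electrons.
Usually core removal costs more than valence removal, but here the competition is close: a tightly held n=2 valence electron can cost more to remove than an n=3 core electron, so the actual values have to decide it.
Valence configurations: Ca⁺ [Ar]4s¹, O⁺ [He]2s²2p³.
Tabulated IE_2 (kJ/mol): K 3052, Ca 1145, Li 7298, O 3388.
Hence IE_2: Ca < K < O < Li.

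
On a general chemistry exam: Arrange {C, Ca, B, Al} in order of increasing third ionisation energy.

Al < B < C < Ca

After 2 electrons have been removed, what remains? C²⁺ still has 2 valence electrons; Ca²⁺ is the bare [Ar] core; B²⁺ still has 1 valence electron; Al²⁺ still has 1 valence electron.
Core electrons are held far more tightly than valence electrons, so Ca tops the IE_3 order.
Valence configurations: C²⁺ [He]2s², B²⁺ [He]2s¹, Al²⁺ [Ne]3s¹.
Approximate IE_3 values (kJ/mol): C 4620, Ca 4912, B 3660, Al 2745.
Hence IE_3: Al < B < C < Ca.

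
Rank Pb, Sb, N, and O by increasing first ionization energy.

Pb < Sb < O < N

N is in period 2, group 15; O is in period 2, group 16; Sb is in period 5, group 15; Pb is in period 6, group 14.
First ionization energy rises across a period (greater Z_eff holds electrons more tightly) and falls down a group (valence electrons are farther from the nucleus).
Here both period and group differ, so the two effects have to be weighed against each other.
Sb > Pb: both effects reinforce here, so Sb is clearly the higher of the two.
O > Sb: both effects reinforce here, so O is clearly the higher of the two.
N > O: this pair runs against the simple trend — see the exception note.
Note the exception: N has a higher first ionization energy than O, contrary to the simple trend — pairing an electron in O's 2p⁴ costs repulsion energy, so O ionizes more easily than half-filled N (2p³).
Approximate values (kJ/mol): N 1402, O 1314, Sb 831, Pb 716.
So from lowest to highest: Pb < Sb < O < N.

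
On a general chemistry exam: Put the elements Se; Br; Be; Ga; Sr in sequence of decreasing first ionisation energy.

Br > Se > Be > Ga > Sr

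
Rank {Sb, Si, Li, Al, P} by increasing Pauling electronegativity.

Li < Al < Si < Sb < P

Li is in period 2, group 1; Al is in period 3, group 13; Si is in period 3, group 14; P is in period 3, group 15; Sb is in period 5, group 15.
Electronegativity increases across a period and decreases down a group, tracking effective nuclear charge and atomic size.
Neither a single period nor a single group — weigh both effects.
Al > Li: the two effects oppose for this pair; the across-period effect wins (1.61 vs 0.98).
Si > Al: Si lies to the right of Al in period 3, so the across-period effect alone puts Si higher.
Sb > Si: period and group pull opposite ways; the across-period shift dominates (2.05 vs 1.90).
P > Sb: P sits above Sb in group 15, so the down-group effect alone puts P higher.
Approximate values (Pauling): Li 0.98, Al 1.61, Si 1.90, P 2.19, Sb 2.05.
So from lowest to highest: Li < Al < Si < Sb < P.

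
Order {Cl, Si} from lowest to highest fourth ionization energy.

After 3 electrons have been removed, what remains? Cl³⁺ still has 4 valence electrons; Si³⁺ still has 1 valence electron.
All are still removing valence electrons, so compare the +3 ions as you would atoms: IE_4 generally rises across a period (higher Z_eff) and falls down a group (larger shell), subject to the usual subshell exceptions.
Valence configurations: Cl³⁺ [Ne]3s²3p², Si³⁺ [Ne]3s¹.
Tabulated IE_4 (kJ/mol): Cl 5159, Si 4356.
Hence IE_4: Si < Cl.

Si, Cl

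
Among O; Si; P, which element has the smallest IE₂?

After 1 electron has been removed, what remains? O⁺ still has 5 valence electrons; Si⁺ still has 3 valence electrons; P⁺ still has 4 valence electrons.
All are still removing valence electrons, so compare the +1 ions as you would atoms: IE_2 generally rises across a period (higher Z_eff) and falls down a group (larger shell), subject to the usual subshell exceptions.
Valence configurations: O⁺ [He]2s²2p³, Si⁺ [Ne]3s²3p¹, P⁺ [Ne]3s²3p².
The numbers (kJ/mol): O 3388, Si 1577, P 1907.
Overall IE_2 order: Si < P < O.

Si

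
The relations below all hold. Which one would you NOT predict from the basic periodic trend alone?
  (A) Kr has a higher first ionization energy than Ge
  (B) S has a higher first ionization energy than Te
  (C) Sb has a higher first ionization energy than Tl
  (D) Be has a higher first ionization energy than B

The general trend: first ionization energy increases across a period and decreases down a group.
(A) Kr (period 4, group 18) vs Ge (period 4, group 14): the stated order agrees with the simple trend.
(B) S (period 3, group 16) vs Te (period 5, group 16): the stated order agrees with the simple trend.
(C) Sb (period 5, group 15) vs Tl (period 6, group 13): the stated order agrees with the simple trend.
(D) Be (period 2, group 2) vs B (period 2, group 13): the stated order contradicts the simple trend.
The exception is (D): removing B's lone 2p electron is easier than breaking Be's filled 2s².

(D)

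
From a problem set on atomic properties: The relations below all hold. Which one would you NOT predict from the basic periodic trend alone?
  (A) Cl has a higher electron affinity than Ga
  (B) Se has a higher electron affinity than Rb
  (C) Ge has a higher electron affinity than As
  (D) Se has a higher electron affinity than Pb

The general trend: electron affinity increases across a period and decreases down a group.
(A) Cl (period 3, group 17) vs Ga (period 4, group 13): the stated order agrees with the simple trend.
(B) Se (period 4, group 16) vs Rb (period 5, group 1): the stated order agrees with the simple trend.
(C) Ge (period 4, group 14) vs As (period 4, group 15): the stated order contradicts the simple trend.
(D) Se (period 4, group 16) vs Pb (period 6, group 14): the stated order agrees with the simple trend.
The exception is (C): adding an electron to As's half-filled 4p³ is unfavourable, so Ge (4p²) has the more exothermic EA.

(C)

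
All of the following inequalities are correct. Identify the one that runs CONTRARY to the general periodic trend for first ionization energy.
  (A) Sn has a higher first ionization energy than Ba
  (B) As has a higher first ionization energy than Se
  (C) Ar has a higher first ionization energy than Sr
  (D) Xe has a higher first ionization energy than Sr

(B)

The general trend: first ionization energy increases across a period and decreases down a group.
(A) Sn (period 5, group 14) vs Ba (period 6, group 2): the stated order agrees with the simple trend.
(B) As (period 4, group 15) vs Se (period 4, group 16): the stated order contradicts the simple trend.
(C) Ar (period 3, group 18) vs Sr (period 5, group 2): the stated order agrees with the simple trend.
(D) Xe (period 5, group 18) vs Sr (period 5, group 2): the stated order agrees with the simple trend.
The exception is (B): Se (4p⁴) ionizes more easily than half-filled As (4p³).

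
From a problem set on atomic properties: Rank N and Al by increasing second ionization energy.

Al < N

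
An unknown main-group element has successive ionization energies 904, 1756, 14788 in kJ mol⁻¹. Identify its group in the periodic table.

Look for the largest jump between consecutive ionization energies: IE3/IE2 ≈ 8.4, far larger than any earlier ratio.
That jump marks the point where a core electron is being removed. So the atom has 2 valence electrons.
A main-group element with 2 valence electrons is in group 2.

Group 2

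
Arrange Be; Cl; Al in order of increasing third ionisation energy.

Al < Cl < Be

Consider each +2 ion: Be²⁺ is the bare [He] core; Cl²⁺ still has 5 valence electrons; Al²⁺ still has 1 valence electron.
Core electrons are held far more tightly than valence electrons, so Be tops the IE_3 order.
Valence configurations: Cl²⁺ [Ne]3s²3p³, Al²⁺ [Ne]3s¹.
Approximate IE_3 values (kJ/mol): Be 14849, Cl 3822, Al 2745.
Hence IE_3: Al < Cl < Be.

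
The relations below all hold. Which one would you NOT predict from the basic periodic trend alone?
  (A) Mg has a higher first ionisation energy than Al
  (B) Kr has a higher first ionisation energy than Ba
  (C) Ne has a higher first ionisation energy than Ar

(A)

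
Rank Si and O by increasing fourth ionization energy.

Consider each +3 ion: Si³⁺ still has 1 valence electron; O³⁺ still has 3 valence electrons.
All are still removing valence electrons, so compare the +3 ions as you would atoms: IE_4 generally rises across a period (higher Z_eff) and falls down a group (larger shell), subject to the usual subshell exceptions.
Valence configurations: Si³⁺ [Ne]3s¹, O³⁺ [He]2s²2p¹.
Tabulated IE_4 (kJ/mol): Si 4356, O 7469.
So the fourth ionization energies run Si < O.

Si < O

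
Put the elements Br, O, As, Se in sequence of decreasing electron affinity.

Br, Se, O, As

Electron affinity generally becomes more exothermic across a period toward the halogens and less exothermic down a group.
Neither a single period nor a single group — weigh both effects.
O > As: both effects reinforce here, so O is clearly the higher of the two.
Se > O: this pair runs against the simple trend — see the exception note.
Br > Se: both are in period 4; the period trend gives Br the larger value.
Note the exception: Se has a higher electron affinity than O, contrary to the simple trend — O's compact 2p subshell gives strong electron–electron repulsion on the added electron.
Tabulated electron affinity (kJ/mol): O 141, As 78, Se 195, Br 325.
So from highest to lowest: Br > Se > O > As.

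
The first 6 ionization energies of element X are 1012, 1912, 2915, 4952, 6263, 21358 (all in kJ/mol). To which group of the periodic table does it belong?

Group 15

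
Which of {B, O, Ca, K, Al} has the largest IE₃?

O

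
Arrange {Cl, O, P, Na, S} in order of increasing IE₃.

Consider each +2 ion: Cl²⁺ still has 5 valence electrons; O²⁺ still has 4 valence electrons; P²⁺ still has 3 valence electrons; Na²⁺ is already 1 electron into the core; S²⁺ still has 4 valence electrons.
Pulling an electron out of a noble-gas core costs far more than removing a remaining valence electron, so Na sits at the high end of IE_3.
Valence configurations: Cl²⁺ [Ne]3s²3p³, O²⁺ [He]2s²2p², P²⁺ [Ne]3s²3p¹, S²⁺ [Ne]3s²3p².
Tabulated IE_3 (kJ/mol): Cl 3822, O 5300, P 2914, Na 6910, S 3357.
Putting it together, IE_3: P < S < Cl < O < Na.

P, S, Cl, O, Na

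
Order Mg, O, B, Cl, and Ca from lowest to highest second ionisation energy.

After 1 electron has been removed, what remains? Mg⁺ still has 1 valence electron; O⁺ still has 5 valence electrons; B⁺ still has 2 valence electrons; Cl⁺ still has 6 valence electrons; Ca⁺ still has 1 valence electron.
All are still removing valence electrons, so compare the +1 ions as you would atoms: IE_2 generally rises across a period (higher Z_eff) and falls down a group (larger shell), subject to the usual subshell exceptions.
Valence configurations: Mg⁺ [Ne]3s¹, O⁺ [He]2s²2p³, B⁺ [He]2s², Cl⁺ [Ne]3s²3p⁴, Ca⁺ [Ar]4s¹.
Tabulated IE_2 (kJ/mol): Mg 1451, O 3388, B 2427, Cl 2298, Ca 1145.
Hence IE_2: Ca < Mg < Cl < B < O.

Ca, Mg, Cl, B, O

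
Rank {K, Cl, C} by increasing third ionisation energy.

After 2 electrons have been removed, what remains? K²⁺ is already 1 electron into the core; Cl²⁺ still has 5 valence electrons; C²⁺ still has 2 valence electrons.
Usually core removal costs more than valence removal, but here the competition is close: a tightly held n=2 valence electron can cost more to remove than an n=3 core electron, so the actual values have to decide it.
Valence configurations: Cl²⁺ [Ne]3s²3p³, C²⁺ [He]2s².
Approximate IE_3 values (kJ/mol): K 4420, Cl 3822, C 4620.
Hence IE_3: Cl < K < C.

Cl < K < C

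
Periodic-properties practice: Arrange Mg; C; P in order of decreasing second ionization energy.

C > P > Mg

The second ionization energy removes an electron from the +1 ion. For each element: Mg⁺ still has 1 valence electron; C⁺ still has 3 valence electrons; P⁺ still has 4 valence electrons.
All are still removing valence electrons, so compare the +1 ions as you would atoms: IE_2 generally rises across a period (higher Z_eff) and falls down a group (larger shell), subject to the usual subshell exceptions.
Valence configurations: Mg⁺ [Ne]3s¹, C⁺ [He]2s²2p¹, P⁺ [Ne]3s²3p².
The numbers (kJ/mol): Mg 1451, C 2353, P 1907.
So the second ionization energies run Mg < P < C.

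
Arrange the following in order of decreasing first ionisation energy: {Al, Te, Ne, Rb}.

Ne is in period 2, group 18; Al is in period 3, group 13; Rb is in period 5, group 1; Te is in period 5, group 16.
First ionization energy rises across a period (greater Z_eff holds electrons more tightly) and falls down a group (valence electrons are farther from the nucleus).
Neither a single period nor a single group — weigh both effects.
Al > Rb: relative to Rb, both the across-period and down-group shifts push Al's first ionization energy up.
Te > Al: period and group pull opposite ways; the across-period shift dominates (869 vs 578 kJ/mol).
Ne > Te: both effects reinforce here, so Ne is clearly the higher of the two.
Tabulated first ionization energy (kJ/mol): Ne 2081, Al 578, Rb 403, Te 869.
So from highest to lowest: Ne > Te > Al > Rb.

Ne, Te, Al, Rb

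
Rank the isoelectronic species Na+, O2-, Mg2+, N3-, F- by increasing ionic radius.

Mg2+, Na+, F-, O2-, N3-

All of these have 10 electrons, so size is governed by nuclear charge alone: the more protons, the stronger the pull on the same electron cloud, and the smaller the ion.
Nuclear charges: Mg2+ (Z=12), Na+ (Z=11), F- (Z=9), O2- (Z=8), N3- (Z=7).
Smallest to largest: Mg2+ < Na+ < F- < O2- < N3-.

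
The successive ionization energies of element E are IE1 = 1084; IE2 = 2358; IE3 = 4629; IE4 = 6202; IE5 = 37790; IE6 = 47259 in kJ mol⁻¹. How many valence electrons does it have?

Look for the largest jump between consecutive ionization energies: IE5/IE4 ≈ 6.1, far larger than any earlier ratio.
That jump marks the point where a core electron is being removed. So the atom has 4 valence electrons.

4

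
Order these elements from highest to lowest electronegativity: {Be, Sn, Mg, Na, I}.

Be is in period 2, group 2; Na is in period 3, group 1; Mg is in period 3, group 2; Sn is in period 5, group 14; I is in period 5, group 17.
EN rises left→right (higher Z_eff, smaller atoms) and falls top→bottom (larger, more shielded atoms).
Here both period and group differ, so the two effects have to be weighed against each other.
Mg > Na: both are in period 3; the period trend gives Mg the larger value.
Be > Mg: Be sits above Mg in group 2, so the down-group effect alone puts Be higher.
Sn > Be: period and group pull opposite ways; the across-period shift dominates (1.96 vs 1.57).
I > Sn: both are in period 5; the period trend gives I the larger value.
Tabulated electronegativity (Pauling): Be 1.57, Na 0.93, Mg 1.31, Sn 1.96, I 2.66.
So from highest to lowest: I > Sn > Be > Mg > Na.

I > Sn > Be > Mg > Na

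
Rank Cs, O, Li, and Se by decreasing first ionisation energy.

O > Se > Li > Cs

First ionization energy rises across a period (greater Z_eff holds electrons more tightly) and falls down a group (valence electrons are farther from the nucleus).
Here both period and group differ, so the two effects have to be weighed against each other.
Li > Cs: Li sits above Cs in group 1, so the down-group effect alone puts Li higher.
Se > Li: period and group pull opposite ways; the across-period shift dominates (941 vs 520 kJ/mol).
O > Se: they share group 16; the group trend gives O the larger value.
Approximate values (kJ/mol): Li 520, O 1314, Se 941, Cs 376.
So from highest to lowest: O > Se > Li > Cs.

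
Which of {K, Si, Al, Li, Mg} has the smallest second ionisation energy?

Mg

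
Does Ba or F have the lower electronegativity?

Ba

Atoms toward the upper right of the periodic table pull bonding electrons most strongly.
Neither a single period nor a single group — weigh both effects.
F > Ba: relative to Ba, both the across-period and down-group shifts push F's electronegativity up.
Tabulated electronegativity (Pauling): F 3.98, Ba 0.89.
So Ba has the lower electronegativity (Ba < F).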